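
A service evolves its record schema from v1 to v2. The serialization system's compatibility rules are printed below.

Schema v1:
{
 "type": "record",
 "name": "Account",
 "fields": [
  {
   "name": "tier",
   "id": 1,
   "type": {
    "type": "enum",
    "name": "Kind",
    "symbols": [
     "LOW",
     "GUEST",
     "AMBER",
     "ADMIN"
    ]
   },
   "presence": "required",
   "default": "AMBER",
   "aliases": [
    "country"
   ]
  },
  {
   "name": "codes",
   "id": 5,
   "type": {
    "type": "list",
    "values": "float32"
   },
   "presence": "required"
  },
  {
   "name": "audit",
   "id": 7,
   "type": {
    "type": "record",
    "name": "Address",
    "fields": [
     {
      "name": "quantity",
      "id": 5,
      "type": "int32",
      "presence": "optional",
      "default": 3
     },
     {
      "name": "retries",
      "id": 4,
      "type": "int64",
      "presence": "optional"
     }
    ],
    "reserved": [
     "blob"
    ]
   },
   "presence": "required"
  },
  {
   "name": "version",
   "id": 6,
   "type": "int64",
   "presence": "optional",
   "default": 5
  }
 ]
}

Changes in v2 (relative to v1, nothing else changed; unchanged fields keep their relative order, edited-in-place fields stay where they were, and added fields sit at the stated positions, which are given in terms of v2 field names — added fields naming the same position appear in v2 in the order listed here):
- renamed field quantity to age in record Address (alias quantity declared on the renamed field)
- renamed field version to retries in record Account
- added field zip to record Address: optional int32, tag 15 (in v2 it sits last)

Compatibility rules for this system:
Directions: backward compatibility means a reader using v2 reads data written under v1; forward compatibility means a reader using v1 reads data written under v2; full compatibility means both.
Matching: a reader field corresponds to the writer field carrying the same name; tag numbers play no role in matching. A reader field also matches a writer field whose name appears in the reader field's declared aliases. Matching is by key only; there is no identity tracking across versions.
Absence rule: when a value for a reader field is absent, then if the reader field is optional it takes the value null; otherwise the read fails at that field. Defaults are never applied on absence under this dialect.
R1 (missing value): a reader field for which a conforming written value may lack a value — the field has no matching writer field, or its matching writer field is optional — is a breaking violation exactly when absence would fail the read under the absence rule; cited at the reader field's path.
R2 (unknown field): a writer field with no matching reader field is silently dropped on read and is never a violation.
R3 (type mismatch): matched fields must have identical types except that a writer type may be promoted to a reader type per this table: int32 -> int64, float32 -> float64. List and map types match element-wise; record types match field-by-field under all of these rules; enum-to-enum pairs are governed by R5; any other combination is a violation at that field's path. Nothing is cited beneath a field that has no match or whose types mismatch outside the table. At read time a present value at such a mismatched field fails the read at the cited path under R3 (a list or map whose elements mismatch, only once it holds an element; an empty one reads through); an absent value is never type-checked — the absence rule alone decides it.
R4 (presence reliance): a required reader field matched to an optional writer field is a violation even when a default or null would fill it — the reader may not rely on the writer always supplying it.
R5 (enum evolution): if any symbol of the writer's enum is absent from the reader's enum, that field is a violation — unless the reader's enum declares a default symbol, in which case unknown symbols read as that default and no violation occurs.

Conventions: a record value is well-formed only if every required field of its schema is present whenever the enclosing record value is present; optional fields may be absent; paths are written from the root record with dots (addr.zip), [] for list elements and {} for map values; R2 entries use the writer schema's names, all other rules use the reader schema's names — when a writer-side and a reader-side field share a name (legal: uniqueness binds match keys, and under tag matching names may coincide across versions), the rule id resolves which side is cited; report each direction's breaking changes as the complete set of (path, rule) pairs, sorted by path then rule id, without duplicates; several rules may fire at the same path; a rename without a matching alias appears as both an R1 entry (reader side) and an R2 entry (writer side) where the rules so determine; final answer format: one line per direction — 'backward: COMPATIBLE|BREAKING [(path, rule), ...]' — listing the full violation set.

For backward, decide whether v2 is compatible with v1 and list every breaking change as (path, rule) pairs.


backward: COMPATIBLE []

arrows below run writer -> reader for Account
backward pass over Account, reader schema v2, writer schema v1:
  writer required, Kind -> Kind: reader tier maps from writer tier
  writer required, list<float32> -> list<float32>: reader codes maps from writer codes
  writer required, Address -> Address: reader audit maps from writer audit
  retries: no writer-side match
  writer version: unknown to reader
  writer optional, int32 -> int32: reader audit.age maps from writer audit.quantity
  writer optional, int64 -> int64: reader audit.retries maps from writer audit.retries
  audit.zip: no writer-side match
  nothing fires on Account: backward is COMPATIBLE
the rest of the Account diff is inert for this question:
  renamed field quantity to age in record Address (alias quantity declared on the renamed field) -> no rule fires on it in Account's dialect; the asked verdict holds
  renamed field version to retries in record Account -> no rule fires on it in Account's dialect; the asked verdict holds
  added field zip to record Address: optional int32, tag 15 (in v2 it sits last) -> no rule fires on it in Account's dialect; the asked verdict holds


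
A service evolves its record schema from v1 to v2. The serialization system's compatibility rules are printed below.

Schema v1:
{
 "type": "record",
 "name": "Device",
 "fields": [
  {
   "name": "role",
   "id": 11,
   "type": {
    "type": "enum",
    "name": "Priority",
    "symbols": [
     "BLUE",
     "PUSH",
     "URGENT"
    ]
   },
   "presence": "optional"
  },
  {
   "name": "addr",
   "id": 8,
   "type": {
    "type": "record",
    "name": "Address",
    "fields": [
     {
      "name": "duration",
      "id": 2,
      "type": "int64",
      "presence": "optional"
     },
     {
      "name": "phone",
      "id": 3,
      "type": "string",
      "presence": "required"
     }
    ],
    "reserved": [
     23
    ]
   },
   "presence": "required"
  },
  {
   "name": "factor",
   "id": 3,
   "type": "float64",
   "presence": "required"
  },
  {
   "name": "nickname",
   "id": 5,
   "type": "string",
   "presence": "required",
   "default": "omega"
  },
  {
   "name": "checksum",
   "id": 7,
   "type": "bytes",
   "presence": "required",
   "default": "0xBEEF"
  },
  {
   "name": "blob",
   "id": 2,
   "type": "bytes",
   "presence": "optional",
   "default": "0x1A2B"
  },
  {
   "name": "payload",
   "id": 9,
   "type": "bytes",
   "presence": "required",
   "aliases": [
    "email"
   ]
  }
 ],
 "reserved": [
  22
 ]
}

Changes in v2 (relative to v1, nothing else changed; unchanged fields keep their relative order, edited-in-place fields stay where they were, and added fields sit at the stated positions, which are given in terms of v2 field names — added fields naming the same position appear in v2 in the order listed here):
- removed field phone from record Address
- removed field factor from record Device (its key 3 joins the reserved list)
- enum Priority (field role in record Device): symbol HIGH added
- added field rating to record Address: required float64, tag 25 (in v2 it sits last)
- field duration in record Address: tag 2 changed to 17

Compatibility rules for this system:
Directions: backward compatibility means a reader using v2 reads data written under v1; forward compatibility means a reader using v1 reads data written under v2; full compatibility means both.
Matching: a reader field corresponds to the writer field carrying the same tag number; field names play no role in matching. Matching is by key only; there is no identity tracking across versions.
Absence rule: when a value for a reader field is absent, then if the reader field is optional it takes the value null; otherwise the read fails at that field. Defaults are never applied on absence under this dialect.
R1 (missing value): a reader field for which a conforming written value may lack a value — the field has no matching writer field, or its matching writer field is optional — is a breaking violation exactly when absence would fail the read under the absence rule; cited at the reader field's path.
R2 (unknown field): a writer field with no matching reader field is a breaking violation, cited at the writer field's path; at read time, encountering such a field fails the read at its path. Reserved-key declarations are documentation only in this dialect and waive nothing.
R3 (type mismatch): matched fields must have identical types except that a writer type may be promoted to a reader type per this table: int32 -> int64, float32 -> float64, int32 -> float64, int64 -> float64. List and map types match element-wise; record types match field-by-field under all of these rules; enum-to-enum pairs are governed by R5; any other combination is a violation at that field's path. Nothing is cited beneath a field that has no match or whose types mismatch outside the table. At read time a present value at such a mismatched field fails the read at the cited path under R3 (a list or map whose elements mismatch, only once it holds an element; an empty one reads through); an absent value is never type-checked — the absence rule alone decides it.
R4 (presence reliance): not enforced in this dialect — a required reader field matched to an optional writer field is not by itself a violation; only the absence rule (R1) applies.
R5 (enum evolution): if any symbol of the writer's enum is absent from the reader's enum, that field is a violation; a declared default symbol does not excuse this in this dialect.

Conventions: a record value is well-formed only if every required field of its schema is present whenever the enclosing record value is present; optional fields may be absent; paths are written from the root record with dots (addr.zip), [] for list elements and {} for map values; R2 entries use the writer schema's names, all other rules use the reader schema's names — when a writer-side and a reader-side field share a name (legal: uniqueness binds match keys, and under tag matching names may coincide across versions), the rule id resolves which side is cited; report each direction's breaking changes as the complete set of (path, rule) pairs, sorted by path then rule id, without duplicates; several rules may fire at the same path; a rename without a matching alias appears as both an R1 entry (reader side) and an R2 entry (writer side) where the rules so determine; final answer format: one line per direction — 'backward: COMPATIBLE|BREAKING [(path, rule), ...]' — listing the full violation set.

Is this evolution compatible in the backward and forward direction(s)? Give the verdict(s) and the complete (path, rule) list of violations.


in Device below, arrows point writer -> reader
backward pass over Device, reader schema v2, writer schema v1:
  role <- role (Priority -> Priority, writer optional)
  addr <- addr (Address -> Address, writer required)
  nickname <- nickname (string -> string, writer required)
  checksum <- checksum (bytes -> bytes, writer required)
  blob <- blob (bytes -> bytes, writer optional)
  payload <- payload (bytes -> bytes, writer required)
  factor (writer side), unknown to reader
  addr.duration: no writer match
  addr.rating: no writer match
  addr.duration (writer side), unknown to reader
  addr.phone (writer side), unknown to reader
  R2 fires at addr.duration
  R2 fires at addr.phone
  R1 fires at addr.rating
  R2 fires at factor
  backward on Device therefore BREAKING (4)
forward pass over Device, reader schema v1, writer schema v2:
  role <- role (Priority -> Priority, writer optional)
  addr <- addr (Address -> Address, writer required)
  factor: no writer match
  nickname <- nickname (string -> string, writer required)
  checksum <- checksum (bytes -> bytes, writer required)
  blob <- blob (bytes -> bytes, writer optional)
  payload <- payload (bytes -> bytes, writer required)
  addr.duration: no writer match
  addr.phone: no writer match
  addr.duration (writer side), unknown to reader
  addr.rating (writer side), unknown to reader
  R2 fires at addr.duration
  R1 fires at addr.phone
  R2 fires at addr.rating
  R1 fires at factor
  R5 fires at role
  forward on Device therefore BREAKING (5)

backward: BREAKING [(addr.duration, R2), (addr.phone, R2), (addr.rating, R1), (factor, R2)]; forward: BREAKING [(addr.duration, R2), (addr.phone, R1), (addr.rating, R2), (factor, R1), (role, R5)]


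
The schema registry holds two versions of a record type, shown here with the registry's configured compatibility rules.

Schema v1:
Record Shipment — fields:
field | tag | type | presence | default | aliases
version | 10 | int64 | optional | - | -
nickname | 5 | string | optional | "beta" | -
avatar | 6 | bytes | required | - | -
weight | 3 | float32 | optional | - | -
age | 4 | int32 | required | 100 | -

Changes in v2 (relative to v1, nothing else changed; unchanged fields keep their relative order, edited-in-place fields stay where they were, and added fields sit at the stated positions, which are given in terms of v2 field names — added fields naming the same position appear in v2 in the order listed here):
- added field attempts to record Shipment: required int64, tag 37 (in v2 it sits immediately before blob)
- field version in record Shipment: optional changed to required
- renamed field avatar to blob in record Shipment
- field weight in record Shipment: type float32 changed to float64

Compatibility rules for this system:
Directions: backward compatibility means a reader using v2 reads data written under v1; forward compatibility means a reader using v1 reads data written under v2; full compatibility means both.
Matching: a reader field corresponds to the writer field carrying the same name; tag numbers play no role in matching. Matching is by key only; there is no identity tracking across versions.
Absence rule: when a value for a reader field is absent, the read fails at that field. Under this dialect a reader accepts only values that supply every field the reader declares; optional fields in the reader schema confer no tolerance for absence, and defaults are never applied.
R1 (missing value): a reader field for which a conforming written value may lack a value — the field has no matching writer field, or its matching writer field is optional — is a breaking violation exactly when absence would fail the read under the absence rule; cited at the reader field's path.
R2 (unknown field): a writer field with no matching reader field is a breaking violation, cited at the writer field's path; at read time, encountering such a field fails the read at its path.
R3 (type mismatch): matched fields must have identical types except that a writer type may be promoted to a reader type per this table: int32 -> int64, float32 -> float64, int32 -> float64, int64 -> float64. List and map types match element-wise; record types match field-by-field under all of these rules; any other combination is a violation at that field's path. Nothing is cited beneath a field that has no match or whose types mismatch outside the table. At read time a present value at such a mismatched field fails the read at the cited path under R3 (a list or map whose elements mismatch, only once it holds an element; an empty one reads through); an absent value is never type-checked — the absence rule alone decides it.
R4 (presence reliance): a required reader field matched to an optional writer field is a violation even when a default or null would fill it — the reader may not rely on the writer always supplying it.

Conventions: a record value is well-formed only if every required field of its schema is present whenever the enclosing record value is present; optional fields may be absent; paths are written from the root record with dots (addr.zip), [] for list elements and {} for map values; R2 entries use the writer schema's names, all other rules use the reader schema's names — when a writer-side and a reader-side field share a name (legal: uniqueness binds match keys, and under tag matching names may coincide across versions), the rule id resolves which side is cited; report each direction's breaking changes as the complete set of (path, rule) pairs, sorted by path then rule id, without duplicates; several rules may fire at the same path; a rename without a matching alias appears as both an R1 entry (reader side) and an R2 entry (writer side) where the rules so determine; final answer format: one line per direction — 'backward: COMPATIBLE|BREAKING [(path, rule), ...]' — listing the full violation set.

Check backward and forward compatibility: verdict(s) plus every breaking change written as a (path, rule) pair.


the writer's type comes first in each Shipment pair
backward on Shipment — v2 reading data written by v1:
  version <- version (int64 -> int64, writer optional)
  nickname <- nickname (string -> string, writer optional)
  attempts: no writer match
  blob: no writer match
  weight <- weight (float32 -> float64, writer optional)
  age <- age (int32 -> int32, writer required)
  writer avatar: unknown to reader
  R1 fires at attempts
  R2 fires at avatar
  R1 fires at blob
  R1 fires at nickname
  R1 fires at version
  R4 fires at version
  R1 fires at weight
  => backward: BREAKING (7)
forward on Shipment — v1 reading data written by v2:
  version <- version (int64 -> int64, writer required)
  nickname <- nickname (string -> string, writer optional)
  avatar: no writer match
  weight <- weight (float64 -> float32, writer optional)
  age <- age (int32 -> int32, writer required)
  writer attempts: unknown to reader
  writer blob: unknown to reader
  R2 fires at attempts
  R1 fires at avatar
  R2 fires at blob
  R1 fires at nickname
  R1 fires at weight
  R3 fires at weight
  => forward: BREAKING (6)

backward: BREAKING [(attempts, R1), (avatar, R2), (blob, R1), (nickname, R1), (version, R1), (version, R4), (weight, R1)]; forward: BREAKING [(attempts, R2), (avatar, R1), (blob, R2), (nickname, R1), (weight, R1), (weight, R3)]


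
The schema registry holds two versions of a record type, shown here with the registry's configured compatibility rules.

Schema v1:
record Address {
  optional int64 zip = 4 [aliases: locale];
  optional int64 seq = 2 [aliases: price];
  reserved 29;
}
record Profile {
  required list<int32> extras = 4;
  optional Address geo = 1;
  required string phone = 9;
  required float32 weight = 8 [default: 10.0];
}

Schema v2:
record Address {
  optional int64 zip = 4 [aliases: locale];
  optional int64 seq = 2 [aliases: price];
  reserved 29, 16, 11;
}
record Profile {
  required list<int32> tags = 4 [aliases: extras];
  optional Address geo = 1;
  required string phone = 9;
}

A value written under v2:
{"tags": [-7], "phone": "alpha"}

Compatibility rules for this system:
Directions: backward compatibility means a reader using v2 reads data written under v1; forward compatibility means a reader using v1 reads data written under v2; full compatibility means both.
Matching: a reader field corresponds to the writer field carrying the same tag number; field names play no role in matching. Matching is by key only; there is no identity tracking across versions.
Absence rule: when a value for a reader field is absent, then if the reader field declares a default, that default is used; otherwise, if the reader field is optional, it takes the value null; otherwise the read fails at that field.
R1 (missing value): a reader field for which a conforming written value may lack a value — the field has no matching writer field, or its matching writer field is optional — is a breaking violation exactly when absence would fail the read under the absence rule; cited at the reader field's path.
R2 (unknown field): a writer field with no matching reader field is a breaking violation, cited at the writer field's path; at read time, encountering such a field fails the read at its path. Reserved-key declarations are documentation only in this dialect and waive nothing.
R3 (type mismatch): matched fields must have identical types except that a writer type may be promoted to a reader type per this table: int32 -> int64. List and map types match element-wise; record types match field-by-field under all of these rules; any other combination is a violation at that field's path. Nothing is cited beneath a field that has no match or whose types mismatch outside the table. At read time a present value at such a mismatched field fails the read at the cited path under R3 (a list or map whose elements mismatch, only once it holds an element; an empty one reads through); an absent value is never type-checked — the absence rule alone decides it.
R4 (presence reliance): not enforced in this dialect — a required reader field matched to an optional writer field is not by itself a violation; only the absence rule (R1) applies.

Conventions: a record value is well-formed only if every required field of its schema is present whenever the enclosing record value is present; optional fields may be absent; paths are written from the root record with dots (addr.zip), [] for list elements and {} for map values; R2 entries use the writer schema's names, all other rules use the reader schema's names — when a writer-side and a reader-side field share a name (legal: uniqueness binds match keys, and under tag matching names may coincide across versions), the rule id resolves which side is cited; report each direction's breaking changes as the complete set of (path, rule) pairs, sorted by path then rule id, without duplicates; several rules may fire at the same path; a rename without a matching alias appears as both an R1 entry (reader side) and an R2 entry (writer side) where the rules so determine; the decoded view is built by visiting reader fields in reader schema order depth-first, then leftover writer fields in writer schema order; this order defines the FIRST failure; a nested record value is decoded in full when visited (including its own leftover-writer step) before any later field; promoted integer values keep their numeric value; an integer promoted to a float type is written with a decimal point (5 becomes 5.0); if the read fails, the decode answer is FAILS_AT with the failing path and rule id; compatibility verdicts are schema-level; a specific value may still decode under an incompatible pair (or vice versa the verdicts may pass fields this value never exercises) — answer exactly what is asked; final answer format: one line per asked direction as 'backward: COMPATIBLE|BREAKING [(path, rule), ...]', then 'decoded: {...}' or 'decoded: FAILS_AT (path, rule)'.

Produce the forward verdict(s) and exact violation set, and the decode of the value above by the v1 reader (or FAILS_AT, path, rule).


arrows below run writer -> reader for Profile
forward for Profile (reader v1, writer v2):
  writer required, list<int32> -> list<int32>: reader extras maps from writer tags
  writer optional, Address -> Address: reader geo maps from writer geo
  writer required, string -> string: reader phone maps from writer phone
  weight: no writer-side match
  writer optional, int64 -> int64: reader geo.zip maps from writer geo.zip
  writer optional, int64 -> int64: reader geo.seq maps from writer geo.seq
  => no violations; forward on Profile: COMPATIBLE
decoding the Profile value with the v1 reader:
  extras := [-7] (from writer tags)
  geo := null (absent, optional -> null)
  phone := "alpha"
  weight := 10.0 (absent -> default)
  => decoded: {"extras": [-7], "geo": null, "phone": "alpha", "weight": 10.0}
checking off the Profile differences that do not matter here:
  renamed field extras to tags in record Profile (alias extras declared on the renamed field) -> inert for the asked Profile verdict: nothing fires
  removed field weight from record Profile -> affects backward compatibility only, which is not asked

forward: COMPATIBLE []; decoded: {"extras": [-7], "geo": null, "phone": "alpha", "weight": 10.0}


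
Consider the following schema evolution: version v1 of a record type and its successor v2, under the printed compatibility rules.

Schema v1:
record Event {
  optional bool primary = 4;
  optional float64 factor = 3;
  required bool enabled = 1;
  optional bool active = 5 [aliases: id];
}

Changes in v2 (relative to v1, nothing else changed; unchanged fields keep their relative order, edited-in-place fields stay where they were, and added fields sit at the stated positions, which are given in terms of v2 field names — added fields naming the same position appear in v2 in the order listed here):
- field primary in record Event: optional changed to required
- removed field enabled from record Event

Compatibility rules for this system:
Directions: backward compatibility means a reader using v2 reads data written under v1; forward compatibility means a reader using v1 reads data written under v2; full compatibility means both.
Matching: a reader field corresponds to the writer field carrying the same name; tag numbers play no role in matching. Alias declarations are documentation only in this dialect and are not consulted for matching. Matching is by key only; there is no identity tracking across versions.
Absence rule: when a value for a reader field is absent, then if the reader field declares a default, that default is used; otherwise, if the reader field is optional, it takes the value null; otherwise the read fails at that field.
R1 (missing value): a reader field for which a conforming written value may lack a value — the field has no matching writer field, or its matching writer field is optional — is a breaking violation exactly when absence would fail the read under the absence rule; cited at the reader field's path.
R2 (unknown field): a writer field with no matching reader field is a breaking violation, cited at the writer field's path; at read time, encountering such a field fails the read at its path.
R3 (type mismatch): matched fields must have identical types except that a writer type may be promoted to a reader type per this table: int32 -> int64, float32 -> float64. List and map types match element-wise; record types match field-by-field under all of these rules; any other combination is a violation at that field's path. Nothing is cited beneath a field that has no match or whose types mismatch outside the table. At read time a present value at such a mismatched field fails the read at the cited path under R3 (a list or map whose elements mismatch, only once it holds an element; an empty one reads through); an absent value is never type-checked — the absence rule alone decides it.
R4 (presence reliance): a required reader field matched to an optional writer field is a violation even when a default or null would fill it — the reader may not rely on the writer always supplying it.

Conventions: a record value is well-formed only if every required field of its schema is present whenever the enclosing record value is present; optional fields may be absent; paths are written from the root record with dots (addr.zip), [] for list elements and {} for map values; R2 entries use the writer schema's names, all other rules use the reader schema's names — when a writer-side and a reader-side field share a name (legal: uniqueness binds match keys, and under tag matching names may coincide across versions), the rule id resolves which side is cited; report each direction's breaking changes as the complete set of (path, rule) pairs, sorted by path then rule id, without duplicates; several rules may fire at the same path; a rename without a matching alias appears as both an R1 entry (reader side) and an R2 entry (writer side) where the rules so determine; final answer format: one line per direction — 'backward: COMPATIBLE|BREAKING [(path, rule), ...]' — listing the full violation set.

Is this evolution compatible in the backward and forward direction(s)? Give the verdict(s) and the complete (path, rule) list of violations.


each type pair in Event: writer, then reader
backward for Event (reader v2, writer v1):
  primary <- primary (bool -> bool, writer optional)
  factor <- factor (float64 -> float64, writer optional)
  active <- active (bool -> bool, writer optional)
  enabled (writer side), unknown to reader
  R2 fires at enabled
  R1 fires at primary
  R4 fires at primary
  => backward: BREAKING (3)
forward for Event (reader v1, writer v2):
  primary <- primary (bool -> bool, writer required)
  factor <- factor (float64 -> float64, writer optional)
  enabled: no writer match
  active <- active (bool -> bool, writer optional)
  R1 fires at enabled
  => forward: BREAKING (1)

backward: BREAKING [(enabled, R2), (primary, R1), (primary, R4)]; forward: BREAKING [(enabled, R1)]


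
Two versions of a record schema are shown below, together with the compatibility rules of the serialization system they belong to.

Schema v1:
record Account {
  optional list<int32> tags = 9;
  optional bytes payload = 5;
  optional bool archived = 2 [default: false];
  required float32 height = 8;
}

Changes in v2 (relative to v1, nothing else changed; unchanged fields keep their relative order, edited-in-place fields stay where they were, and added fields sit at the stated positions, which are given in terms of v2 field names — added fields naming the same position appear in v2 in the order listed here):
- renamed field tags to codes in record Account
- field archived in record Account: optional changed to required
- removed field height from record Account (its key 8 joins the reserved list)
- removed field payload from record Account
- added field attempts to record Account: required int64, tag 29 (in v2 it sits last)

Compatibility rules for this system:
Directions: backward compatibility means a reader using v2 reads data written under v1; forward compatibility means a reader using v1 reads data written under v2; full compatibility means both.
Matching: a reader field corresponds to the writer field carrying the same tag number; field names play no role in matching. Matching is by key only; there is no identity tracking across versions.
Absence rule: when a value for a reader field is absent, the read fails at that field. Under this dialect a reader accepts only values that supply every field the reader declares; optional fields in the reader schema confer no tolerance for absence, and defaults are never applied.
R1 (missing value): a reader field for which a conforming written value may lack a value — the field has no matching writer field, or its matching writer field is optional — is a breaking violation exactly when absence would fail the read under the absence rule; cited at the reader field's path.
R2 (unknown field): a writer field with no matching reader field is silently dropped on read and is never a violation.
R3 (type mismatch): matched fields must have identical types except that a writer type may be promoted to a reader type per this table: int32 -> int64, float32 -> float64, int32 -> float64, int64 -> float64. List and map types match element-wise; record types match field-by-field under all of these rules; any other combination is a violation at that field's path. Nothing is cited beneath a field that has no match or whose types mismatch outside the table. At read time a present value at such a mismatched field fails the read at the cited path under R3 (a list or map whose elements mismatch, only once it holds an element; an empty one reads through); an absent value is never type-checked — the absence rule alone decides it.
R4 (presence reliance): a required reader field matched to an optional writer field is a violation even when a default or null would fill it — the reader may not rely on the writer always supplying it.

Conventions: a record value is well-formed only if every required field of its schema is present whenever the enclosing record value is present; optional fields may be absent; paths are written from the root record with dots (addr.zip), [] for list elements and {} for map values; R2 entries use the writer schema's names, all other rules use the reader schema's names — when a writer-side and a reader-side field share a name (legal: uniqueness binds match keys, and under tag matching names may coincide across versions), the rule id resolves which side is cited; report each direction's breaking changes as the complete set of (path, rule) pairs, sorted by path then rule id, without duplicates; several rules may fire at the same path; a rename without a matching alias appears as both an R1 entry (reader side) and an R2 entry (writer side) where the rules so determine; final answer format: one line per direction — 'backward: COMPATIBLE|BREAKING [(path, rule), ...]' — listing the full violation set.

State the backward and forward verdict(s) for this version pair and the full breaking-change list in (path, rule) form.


each type pair in Account: writer, then reader
backward on Account — v2 reading data written by v1:
  codes <- tags (list<int32> -> list<int32>, writer optional)
  archived <- archived (bool -> bool, writer optional)
  attempts: no writer match
  payload (writer side), unknown to reader
  height (writer side), unknown to reader
  rule R1 violated at archived
  rule R4 violated at archived
  rule R1 violated at attempts
  rule R1 violated at codes
  => 4 violation(s): backward is BREAKING for Account
forward on Account — v1 reading data written by v2:
  tags <- codes (list<int32> -> list<int32>, writer optional)
  payload: no writer match
  archived <- archived (bool -> bool, writer required)
  height: no writer match
  attempts (writer side), unknown to reader
  rule R1 violated at height
  rule R1 violated at payload
  rule R1 violated at tags
  => 3 violation(s): forward is BREAKING for Account

backward: BREAKING [(archived, R1), (archived, R4), (attempts, R1), (codes, R1)]; forward: BREAKING [(height, R1), (payload, R1), (tags, R1)]


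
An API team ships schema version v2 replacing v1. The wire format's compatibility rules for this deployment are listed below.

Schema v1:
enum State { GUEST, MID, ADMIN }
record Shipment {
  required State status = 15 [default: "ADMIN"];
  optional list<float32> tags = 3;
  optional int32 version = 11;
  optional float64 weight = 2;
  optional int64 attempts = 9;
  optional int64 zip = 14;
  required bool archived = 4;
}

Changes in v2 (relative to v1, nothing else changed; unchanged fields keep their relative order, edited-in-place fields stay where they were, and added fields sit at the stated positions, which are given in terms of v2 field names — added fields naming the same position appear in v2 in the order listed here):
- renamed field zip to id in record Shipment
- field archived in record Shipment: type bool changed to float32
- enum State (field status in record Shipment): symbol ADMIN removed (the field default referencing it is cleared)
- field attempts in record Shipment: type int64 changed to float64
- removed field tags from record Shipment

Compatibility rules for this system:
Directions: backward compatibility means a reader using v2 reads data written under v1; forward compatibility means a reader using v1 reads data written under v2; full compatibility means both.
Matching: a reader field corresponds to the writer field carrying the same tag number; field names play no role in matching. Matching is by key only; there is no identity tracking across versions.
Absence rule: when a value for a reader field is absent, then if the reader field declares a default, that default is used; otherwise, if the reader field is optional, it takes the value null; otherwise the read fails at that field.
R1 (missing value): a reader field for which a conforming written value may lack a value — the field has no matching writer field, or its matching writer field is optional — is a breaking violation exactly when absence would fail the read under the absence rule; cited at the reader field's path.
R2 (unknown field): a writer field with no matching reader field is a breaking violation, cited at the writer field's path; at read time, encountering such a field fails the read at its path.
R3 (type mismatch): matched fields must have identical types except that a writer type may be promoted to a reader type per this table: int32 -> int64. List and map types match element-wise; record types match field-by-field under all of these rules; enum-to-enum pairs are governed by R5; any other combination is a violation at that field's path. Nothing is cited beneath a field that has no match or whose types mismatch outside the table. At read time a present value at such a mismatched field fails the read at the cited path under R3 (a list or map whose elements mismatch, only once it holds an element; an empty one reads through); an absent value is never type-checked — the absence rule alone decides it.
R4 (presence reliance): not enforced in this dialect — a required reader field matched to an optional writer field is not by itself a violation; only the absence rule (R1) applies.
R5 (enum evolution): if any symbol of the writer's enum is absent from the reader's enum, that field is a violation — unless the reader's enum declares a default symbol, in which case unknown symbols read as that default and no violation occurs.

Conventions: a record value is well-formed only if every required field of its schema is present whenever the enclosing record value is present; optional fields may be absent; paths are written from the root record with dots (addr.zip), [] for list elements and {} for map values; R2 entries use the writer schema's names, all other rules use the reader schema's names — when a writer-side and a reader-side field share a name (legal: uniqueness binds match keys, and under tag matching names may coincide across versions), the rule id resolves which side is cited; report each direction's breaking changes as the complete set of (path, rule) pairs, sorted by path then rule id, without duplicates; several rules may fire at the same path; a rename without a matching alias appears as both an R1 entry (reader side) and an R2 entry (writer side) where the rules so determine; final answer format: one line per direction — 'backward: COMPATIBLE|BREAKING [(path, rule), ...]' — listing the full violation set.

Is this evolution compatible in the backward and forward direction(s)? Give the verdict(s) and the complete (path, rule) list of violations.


in Shipment below, arrows point writer -> reader
backward on Shipment — v2 reading data written by v1:
  writer required, State -> State: reader status maps from writer status
  writer optional, int32 -> int32: reader version maps from writer version
  writer optional, float64 -> float64: reader weight maps from writer weight
  writer optional, int64 -> float64: reader attempts maps from writer attempts
  writer optional, int64 -> int64: reader id maps from writer zip
  writer required, bool -> float32: reader archived maps from writer archived
  writer tags: unknown to reader
  violation R3 at archived
  violation R3 at attempts
  violation R5 at status
  violation R2 at tags
  backward on Shipment therefore BREAKING (4)
forward on Shipment — v1 reading data written by v2:
  writer required, State -> State: reader status maps from writer status
  tags: no writer match
  writer optional, int32 -> int32: reader version maps from writer version
  writer optional, float64 -> float64: reader weight maps from writer weight
  writer optional, float64 -> int64: reader attempts maps from writer attempts
  writer optional, int64 -> int64: reader zip maps from writer id
  writer required, float32 -> bool: reader archived maps from writer archived
  violation R3 at archived
  violation R3 at attempts
  forward on Shipment therefore BREAKING (2)

backward: BREAKING [(archived, R3), (attempts, R3), (status, R5), (tags, R2)]; forward: BREAKING [(archived, R3), (attempts, R3)]
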